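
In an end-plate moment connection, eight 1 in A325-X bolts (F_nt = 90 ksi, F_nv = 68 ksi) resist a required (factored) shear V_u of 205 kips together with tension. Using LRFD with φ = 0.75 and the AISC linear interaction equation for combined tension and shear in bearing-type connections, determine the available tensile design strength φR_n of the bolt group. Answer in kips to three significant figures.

280 kips

A_b = π·1²/4 = 0.7854 in²; f_rv = 205 / (8 × 0.7854) = 32.63 ksi.
F'_nt = 1.3 F_nt − (F_nt / φF_nv) f_rv = 1.3·90 − (90/(0.75·68))·32.63 = 59.42 ksi, capped at F_nt → F'_nt = 59.42 ksi.
R_n = F'_nt · A_b · n = 59.42 × 0.7854 × 8 = 373.4 kips.
Design strength φR_n = 0.75 × 373.4 = 280 kips.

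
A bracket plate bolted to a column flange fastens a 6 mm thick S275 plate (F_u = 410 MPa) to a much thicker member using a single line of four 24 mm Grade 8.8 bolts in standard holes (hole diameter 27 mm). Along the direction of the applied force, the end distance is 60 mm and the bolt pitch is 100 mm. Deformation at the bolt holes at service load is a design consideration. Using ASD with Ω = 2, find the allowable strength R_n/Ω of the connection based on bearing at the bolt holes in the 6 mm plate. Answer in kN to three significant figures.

281 kN

Per bolt r_n = 1.2 l_c t F_u ≤ 2.4 d t F_u; upper limit = 2.4 × 24 × 6 × 410 / 1000 = 141.7 kN.
Edge bolt: l_c = 60 − 27/2 = 46.5 mm → 1.2 × 46.5 × 6 × 410 / 1000 = 137.3 → r_n = 137.3 kN.
Interior bolts: l_c = 100 − 27 = 73 mm → 1.2 × 73 × 6 × 410 / 1000 = 215.5 → r_n = 141.7 kN.
R_n = 1 × 137.3 + 3 × 141.7 = 562.4 kN.
Allowable strength R_n/Ω = 562.4 / 2 = 281 kN.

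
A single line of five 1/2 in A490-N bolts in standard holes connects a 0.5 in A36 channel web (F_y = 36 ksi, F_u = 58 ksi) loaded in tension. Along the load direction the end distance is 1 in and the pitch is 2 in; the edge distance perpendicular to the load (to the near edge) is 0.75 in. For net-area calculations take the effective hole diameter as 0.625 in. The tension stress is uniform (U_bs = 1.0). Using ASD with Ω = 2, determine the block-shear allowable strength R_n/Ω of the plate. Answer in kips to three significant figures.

Shear plane L_v = 1 + 4·2 = 9 in; A_gv = 9 × 0.5 = 4.5 in².
A_nv = (9 − 4.5·0.625) × 0.5 = 3.094 in².
A_nt = (0.75 − 0.5·0.625) × 0.5 = 0.2188 in².
0.6 F_u A_nv = 107.7 kips; 0.6 F_y A_gv = 97.2 kips → shear yielding governs the shear term.
R_n = 97.2 + 1.0 × 58 × 0.2188 = 109.9 kips.
Allowable strength R_n/Ω = 109.9 / 2 = 54.9 kips.

54.9 kips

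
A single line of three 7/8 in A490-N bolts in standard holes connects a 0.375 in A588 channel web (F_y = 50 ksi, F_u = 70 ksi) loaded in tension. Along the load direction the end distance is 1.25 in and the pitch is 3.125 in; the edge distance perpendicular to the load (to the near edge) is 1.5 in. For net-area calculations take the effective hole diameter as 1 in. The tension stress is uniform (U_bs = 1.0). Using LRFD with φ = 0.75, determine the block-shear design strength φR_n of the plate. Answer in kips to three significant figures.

78.8 kips

Shear plane L_v = 1.25 + 2·3.125 = 7.5 in; A_gv = 7.5 × 0.375 = 2.812 in².
A_nv = (7.5 − 2.5·1) × 0.375 = 1.875 in².
A_nt = (1.5 − 0.5·1) × 0.375 = 0.375 in².
0.6 F_u A_nv = 78.75 kips; 0.6 F_y A_gv = 84.38 kips → shear rupture governs the shear term.
R_n = 78.75 + 1.0 × 70 × 0.375 = 105 kips.
Design strength φR_n = 0.75 × 105 = 78.8 kips.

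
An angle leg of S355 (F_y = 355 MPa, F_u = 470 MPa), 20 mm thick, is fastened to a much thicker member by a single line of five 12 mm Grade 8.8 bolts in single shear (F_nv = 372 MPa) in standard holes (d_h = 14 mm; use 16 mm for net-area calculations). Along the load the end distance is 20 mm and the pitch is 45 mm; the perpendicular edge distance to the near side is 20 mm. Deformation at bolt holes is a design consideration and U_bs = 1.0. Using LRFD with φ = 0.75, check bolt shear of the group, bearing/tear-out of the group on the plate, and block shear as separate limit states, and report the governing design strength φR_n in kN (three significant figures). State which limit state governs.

158 kN (bolt shear governs)

Bolt shear: A_b = π·12²/4 = 113.1 mm²; R_n = 372 × 113.1 × 5 × 1 / 1000 = 210.4 kN → 0.75 × 210.4 = 158 kN.
Bearing: edge l_c = 13, r_n = 146.6 kN; interior l_c = 31, r_n = 270.7 kN; R_n = 146.6 + 4·270.7 = 1230 kN → 922 kN.
Block shear: A_gv = 4000, A_nv = 2560, A_nt = 240 mm²; R_n = min(0.6F_uA_nv, 0.6F_yA_gv) + U_bs·F_u·A_nt = 834.7 kN → 626 kN.
Bolt shear governs: 158 kN.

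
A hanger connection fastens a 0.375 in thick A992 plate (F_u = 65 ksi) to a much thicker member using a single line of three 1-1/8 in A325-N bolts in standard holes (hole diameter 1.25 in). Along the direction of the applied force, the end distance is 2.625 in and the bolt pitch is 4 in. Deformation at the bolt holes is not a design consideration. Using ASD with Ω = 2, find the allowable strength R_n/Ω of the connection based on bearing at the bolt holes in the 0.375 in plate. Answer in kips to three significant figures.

119 kips

Per bolt r_n = 1.5 l_c t F_u ≤ 3.0 d t F_u; upper limit = 3.0 × 1.125 × 0.375 × 65 = 82.27 kips.
Edge bolt: l_c = 2.625 − 1.25/2 = 2 in → 1.5 × 2 × 0.375 × 65 = 73.12 → r_n = 73.12 kips.
Interior bolts: l_c = 4 − 1.25 = 2.75 in → 1.5 × 2.75 × 0.375 × 65 = 100.5 → r_n = 82.27 kips.
R_n = 1 × 73.12 + 2 × 82.27 = 237.7 kips.
Allowable strength R_n/Ω = 237.7 / 2 = 119 kips.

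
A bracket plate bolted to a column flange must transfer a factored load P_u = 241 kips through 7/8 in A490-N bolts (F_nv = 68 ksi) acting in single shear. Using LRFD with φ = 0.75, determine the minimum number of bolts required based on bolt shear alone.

8 bolts

A_b = π·0.875²/4 = 0.6013 in².
Per-bolt design strength φR_n = 0.75 × 68 × 0.6013 × 1 = 30.67 kips.
n ≥ 241 / 30.67 = 7.859 → use 8 bolts.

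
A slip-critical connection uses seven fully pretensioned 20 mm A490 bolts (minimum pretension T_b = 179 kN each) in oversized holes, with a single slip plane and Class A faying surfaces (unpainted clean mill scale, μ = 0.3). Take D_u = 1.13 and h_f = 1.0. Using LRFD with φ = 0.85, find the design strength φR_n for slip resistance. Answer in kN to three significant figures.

361 kN

R_n = μ · D_u · h_f · T_b · n_s · n_b = 0.3 × 1.13 × 1.0 × 179 × 1 × 7 = 424.8 kN.
Design strength φR_n = 0.85 × 424.8 = 361 kN.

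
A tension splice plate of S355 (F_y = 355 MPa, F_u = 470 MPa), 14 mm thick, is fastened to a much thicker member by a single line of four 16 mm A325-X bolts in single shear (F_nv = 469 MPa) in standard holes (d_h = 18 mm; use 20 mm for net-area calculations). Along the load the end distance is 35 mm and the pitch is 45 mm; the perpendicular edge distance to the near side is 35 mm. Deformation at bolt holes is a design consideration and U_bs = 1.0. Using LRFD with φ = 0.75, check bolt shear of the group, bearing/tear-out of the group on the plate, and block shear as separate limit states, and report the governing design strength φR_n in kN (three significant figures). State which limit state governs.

Bolt shear: A_b = π·16²/4 = 201.1 mm²; R_n = 469 × 201.1 × 4 × 1 / 1000 = 377.2 kN → 0.75 × 377.2 = 283 kN.
Bearing: edge l_c = 26, r_n = 205.3 kN; interior l_c = 27, r_n = 213.2 kN; R_n = 205.3 + 3·213.2 = 844.9 kN → 634 kN.
Block shear: A_gv = 2380, A_nv = 1400, A_nt = 350 mm²; R_n = min(0.6F_uA_nv, 0.6F_yA_gv) + U_bs·F_u·A_nt = 559.3 kN → 419 kN.
Bolt shear governs: 283 kN.

283 kN (bolt shear governs)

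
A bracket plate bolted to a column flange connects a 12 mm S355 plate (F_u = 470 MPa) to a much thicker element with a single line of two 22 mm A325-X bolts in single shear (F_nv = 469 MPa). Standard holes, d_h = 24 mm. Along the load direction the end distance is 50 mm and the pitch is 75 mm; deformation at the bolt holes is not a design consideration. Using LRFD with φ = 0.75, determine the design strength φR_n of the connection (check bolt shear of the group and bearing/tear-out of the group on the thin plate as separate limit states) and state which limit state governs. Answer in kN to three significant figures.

267 kN (bolt shear governs)

Bolt shear: A_b = π·22²/4 = 380.1 mm²; R_n = 469 × 380.1 × 2 × 1 / 1000 = 356.6 kN → 0.75 × 356.6 = 267 kN.
Bearing (1.5 l_c t F_u ≤ 3.0 d t F_u): upper limit = 3.0·22·12·470 / 1000 = 372.2 kN.
  Edge l_c = 50 − 24/2 = 38 → r_n = 321.5 kN; interior l_c = 75 − 24 = 51 → r_n = 372.2 kN.
  R_n,bearing = 1·321.5 + 1·372.2 = 693.7 kN → 0.75 × 693.7 = 520 kN.
Bolt shear governs: 267 kN.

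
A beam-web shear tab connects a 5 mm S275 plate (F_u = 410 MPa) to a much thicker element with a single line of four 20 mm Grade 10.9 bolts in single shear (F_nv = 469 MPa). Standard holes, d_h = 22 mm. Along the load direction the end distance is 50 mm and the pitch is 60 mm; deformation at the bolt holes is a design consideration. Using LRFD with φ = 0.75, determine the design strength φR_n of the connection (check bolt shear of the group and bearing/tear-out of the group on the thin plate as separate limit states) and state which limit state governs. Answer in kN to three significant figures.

Bolt shear: A_b = π·20²/4 = 314.2 mm²; R_n = 469 × 314.2 × 4 × 1 / 1000 = 589.4 kN → 0.75 × 589.4 = 442 kN.
Bearing (1.2 l_c t F_u ≤ 2.4 d t F_u): upper limit = 2.4·20·5·410 / 1000 = 98.4 kN.
  Edge l_c = 50 − 22/2 = 39 → r_n = 95.94 kN; interior l_c = 60 − 22 = 38 → r_n = 93.48 kN.
  R_n,bearing = 1·95.94 + 3·93.48 = 376.4 kN → 0.75 × 376.4 = 282 kN.
Bearing governs: 282 kN.

282 kN (bearing governs)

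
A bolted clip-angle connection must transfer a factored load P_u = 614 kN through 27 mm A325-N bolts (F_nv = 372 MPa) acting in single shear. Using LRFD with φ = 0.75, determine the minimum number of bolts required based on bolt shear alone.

4 bolts

A_b = π·27²/4 = 572.6 mm².
Per-bolt design strength φR_n = 0.75 × 372 × 572.6 × 1 / 1000 = 159.7 kN.
n ≥ 614 / 159.7 = 3.844 → use 4 bolts.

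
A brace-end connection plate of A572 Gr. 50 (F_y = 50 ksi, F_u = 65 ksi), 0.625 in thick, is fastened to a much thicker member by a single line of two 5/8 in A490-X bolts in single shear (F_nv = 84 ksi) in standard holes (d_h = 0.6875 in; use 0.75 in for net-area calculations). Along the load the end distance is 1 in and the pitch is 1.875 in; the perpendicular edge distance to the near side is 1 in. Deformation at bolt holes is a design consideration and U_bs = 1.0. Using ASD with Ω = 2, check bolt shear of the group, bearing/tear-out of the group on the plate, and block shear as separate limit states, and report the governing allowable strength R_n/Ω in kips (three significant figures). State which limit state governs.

25.8 kips (bolt shear governs)

Bolt shear: A_b = π·0.625²/4 = 0.3068 in²; R_n = 84 × 0.3068 × 2 × 1 = 51.54 kips → 51.54 / 2 = 25.8 kips.
Bearing: edge l_c = 0.6562, r_n = 31.99 kips; interior l_c = 1.188, r_n = 57.89 kips; R_n = 31.99 + 1·57.89 = 89.88 kips → 44.9 kips.
Block shear: A_gv = 1.797, A_nv = 1.094, A_nt = 0.3906 in²; R_n = min(0.6F_uA_nv, 0.6F_yA_gv) + U_bs·F_u·A_nt = 68.05 kips → 34 kips.
Bolt shear governs: 25.8 kips.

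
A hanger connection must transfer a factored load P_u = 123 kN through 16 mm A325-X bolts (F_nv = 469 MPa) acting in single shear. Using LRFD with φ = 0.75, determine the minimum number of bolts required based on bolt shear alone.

A_b = π·16²/4 = 201.1 mm².
Per-bolt design strength φR_n = 0.75 × 469 × 201.1 × 1 / 1000 = 70.72 kN.
n ≥ 123 / 70.72 = 1.739 → use 2 bolts.

2 bolts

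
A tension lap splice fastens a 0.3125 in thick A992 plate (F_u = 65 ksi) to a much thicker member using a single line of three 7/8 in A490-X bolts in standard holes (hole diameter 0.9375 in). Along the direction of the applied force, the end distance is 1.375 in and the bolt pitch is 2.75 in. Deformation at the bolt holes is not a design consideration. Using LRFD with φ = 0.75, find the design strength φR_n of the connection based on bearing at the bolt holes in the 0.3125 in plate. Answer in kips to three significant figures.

101 kips

Per bolt r_n = 1.5 l_c t F_u ≤ 3.0 d t F_u; upper limit = 3.0 × 0.875 × 0.3125 × 65 = 53.32 kips.
Edge bolt: l_c = 1.375 − 0.9375/2 = 0.9062 in → 1.5 × 0.9062 × 0.3125 × 65 = 27.61 → r_n = 27.61 kips.
Interior bolts: l_c = 2.75 − 0.9375 = 1.812 in → 1.5 × 1.812 × 0.3125 × 65 = 55.22 → r_n = 53.32 kips.
R_n = 1 × 27.61 + 2 × 53.32 = 134.3 kips.
Design strength φR_n = 0.75 × 134.3 = 101 kips.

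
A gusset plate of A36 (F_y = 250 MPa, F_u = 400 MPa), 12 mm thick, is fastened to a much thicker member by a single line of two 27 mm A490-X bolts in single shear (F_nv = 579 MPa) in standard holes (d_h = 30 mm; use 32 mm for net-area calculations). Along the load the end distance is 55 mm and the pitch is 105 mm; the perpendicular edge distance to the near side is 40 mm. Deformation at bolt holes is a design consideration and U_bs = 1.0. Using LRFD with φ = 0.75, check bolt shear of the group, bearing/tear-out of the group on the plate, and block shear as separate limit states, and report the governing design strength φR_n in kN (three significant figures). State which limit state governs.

Bolt shear: A_b = π·27²/4 = 572.6 mm²; R_n = 579 × 572.6 × 2 × 1 / 1000 = 663 kN → 0.75 × 663 = 497 kN.
Bearing: edge l_c = 40, r_n = 230.4 kN; interior l_c = 75, r_n = 311 kN; R_n = 230.4 + 1·311 = 541.4 kN → 406 kN.
Block shear: A_gv = 1920, A_nv = 1344, A_nt = 288 mm²; R_n = min(0.6F_uA_nv, 0.6F_yA_gv) + U_bs·F_u·A_nt = 403.2 kN → 302 kN.
Block shear governs: 302 kN.

302 kN (block shear governs)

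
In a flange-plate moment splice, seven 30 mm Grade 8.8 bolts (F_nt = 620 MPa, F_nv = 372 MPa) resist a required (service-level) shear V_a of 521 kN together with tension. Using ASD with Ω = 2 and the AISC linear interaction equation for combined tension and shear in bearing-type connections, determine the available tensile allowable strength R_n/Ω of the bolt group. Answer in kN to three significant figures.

1130 kN

A_b = π·30²/4 = 706.9 mm²; f_rv = 521 × 1000 / (7 × 706.9) = 105.3 MPa.
F'_nt = 1.3 F_nt − (Ω F_nt / F_nv) f_rv = 1.3·620 − (2·620/372)·105.3 = 455 MPa, capped at F_nt → F'_nt = 455 MPa.
R_n = F'_nt · A_b · n = 455 × 706.9 × 7 / 1000 = 2251 kN.
Allowable strength R_n/Ω = 2251 / 2 = 1130 kN.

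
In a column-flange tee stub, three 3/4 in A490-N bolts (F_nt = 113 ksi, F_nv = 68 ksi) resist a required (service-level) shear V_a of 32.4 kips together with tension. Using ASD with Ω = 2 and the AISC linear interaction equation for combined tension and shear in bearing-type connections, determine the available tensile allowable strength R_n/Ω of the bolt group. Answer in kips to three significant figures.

43.5 kips

A_b = π·0.75²/4 = 0.4418 in²; f_rv = 32.4 / (3 × 0.4418) = 24.45 ksi.
F'_nt = 1.3 F_nt − (Ω F_nt / F_nv) f_rv = 1.3·113 − (2·113/68)·24.45 = 65.65 ksi, capped at F_nt → F'_nt = 65.65 ksi.
R_n = F'_nt · A_b · n = 65.65 × 0.4418 × 3 = 87.01 kips.
Allowable strength R_n/Ω = 87.01 / 2 = 43.5 kips.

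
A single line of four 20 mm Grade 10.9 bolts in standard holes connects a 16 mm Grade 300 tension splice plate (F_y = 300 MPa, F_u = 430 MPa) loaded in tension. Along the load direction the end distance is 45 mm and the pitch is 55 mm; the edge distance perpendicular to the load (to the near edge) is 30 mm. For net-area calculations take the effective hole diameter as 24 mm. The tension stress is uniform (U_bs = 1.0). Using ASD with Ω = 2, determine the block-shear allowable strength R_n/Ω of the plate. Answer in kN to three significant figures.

322 kN

Shear plane L_v = 45 + 3·55 = 210 mm; A_gv = 210 × 16 = 3360 mm².
A_nv = (210 − 3.5·24) × 16 = 2016 mm².
A_nt = (30 − 0.5·24) × 16 = 288 mm².
0.6 F_u A_nv = 520.1 kN; 0.6 F_y A_gv = 604.8 kN → shear rupture governs the shear term.
R_n = 520.1 + 1.0 × 430 × 288 / 1000 = 644 kN.
Allowable strength R_n/Ω = 644 / 2 = 322 kN.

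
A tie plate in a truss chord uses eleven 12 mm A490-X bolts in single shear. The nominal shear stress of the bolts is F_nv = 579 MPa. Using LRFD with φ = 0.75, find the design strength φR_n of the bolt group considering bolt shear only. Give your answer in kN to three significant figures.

A_b = π × 12² / 4 = 113.1 mm².
R_n = F_nv · A_b · n · n_s = 579 × 113.1 × 11 × 1 / 1000 = 720.3 kN.
Design strength φR_n = 0.75 × 720.3 = 540 kN.

540 kN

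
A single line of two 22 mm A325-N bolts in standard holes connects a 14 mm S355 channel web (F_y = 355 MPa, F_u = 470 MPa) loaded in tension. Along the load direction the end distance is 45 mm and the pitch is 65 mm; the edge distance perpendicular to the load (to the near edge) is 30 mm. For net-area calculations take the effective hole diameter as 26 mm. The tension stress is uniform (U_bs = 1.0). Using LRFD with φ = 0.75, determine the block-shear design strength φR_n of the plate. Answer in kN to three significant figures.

Shear plane L_v = 45 + 1·65 = 110 mm; A_gv = 110 × 14 = 1540 mm².
A_nv = (110 − 1.5·26) × 14 = 994 mm².
A_nt = (30 − 0.5·26) × 14 = 238 mm².
0.6 F_u A_nv = 280.3 kN; 0.6 F_y A_gv = 328 kN → shear rupture governs the shear term.
R_n = 280.3 + 1.0 × 470 × 238 / 1000 = 392.2 kN.
Design strength φR_n = 0.75 × 392.2 = 294 kN.

294 kN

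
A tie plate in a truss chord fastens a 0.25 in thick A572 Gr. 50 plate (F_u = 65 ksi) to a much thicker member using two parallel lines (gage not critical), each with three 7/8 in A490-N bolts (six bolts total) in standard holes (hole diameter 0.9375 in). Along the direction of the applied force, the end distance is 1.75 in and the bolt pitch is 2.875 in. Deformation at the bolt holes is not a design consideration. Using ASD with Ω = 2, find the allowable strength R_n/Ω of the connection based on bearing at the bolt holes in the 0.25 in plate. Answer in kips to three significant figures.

Per bolt r_n = 1.5 l_c t F_u ≤ 3.0 d t F_u; upper limit = 3.0 × 0.875 × 0.25 × 65 = 42.66 kips.
Edge bolt: l_c = 1.75 − 0.9375/2 = 1.281 in → 1.5 × 1.281 × 0.25 × 65 = 31.23 → r_n = 31.23 kips.
Interior bolts: l_c = 2.875 − 0.9375 = 1.938 in → 1.5 × 1.938 × 0.25 × 65 = 47.23 → r_n = 42.66 kips.
R_n = 2 × 31.23 + 4 × 42.66 = 233.1 kips.
Allowable strength R_n/Ω = 233.1 / 2 = 117 kips.

117 kips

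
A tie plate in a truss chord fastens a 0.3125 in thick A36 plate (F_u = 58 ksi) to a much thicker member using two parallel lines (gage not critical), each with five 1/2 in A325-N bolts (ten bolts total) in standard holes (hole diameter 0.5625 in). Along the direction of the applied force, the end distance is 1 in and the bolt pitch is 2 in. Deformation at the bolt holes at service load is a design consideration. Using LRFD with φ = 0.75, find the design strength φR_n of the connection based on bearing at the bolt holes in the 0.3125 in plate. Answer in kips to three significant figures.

Per bolt r_n = 1.2 l_c t F_u ≤ 2.4 d t F_u; upper limit = 2.4 × 0.5 × 0.3125 × 58 = 21.75 kips.
Edge bolt: l_c = 1 − 0.5625/2 = 0.7188 in → 1.2 × 0.7188 × 0.3125 × 58 = 15.63 → r_n = 15.63 kips.
Interior bolts: l_c = 2 − 0.5625 = 1.438 in → 1.2 × 1.438 × 0.3125 × 58 = 31.27 → r_n = 21.75 kips.
R_n = 2 × 15.63 + 8 × 21.75 = 205.3 kips.
Design strength φR_n = 0.75 × 205.3 = 154 kips.

154 kips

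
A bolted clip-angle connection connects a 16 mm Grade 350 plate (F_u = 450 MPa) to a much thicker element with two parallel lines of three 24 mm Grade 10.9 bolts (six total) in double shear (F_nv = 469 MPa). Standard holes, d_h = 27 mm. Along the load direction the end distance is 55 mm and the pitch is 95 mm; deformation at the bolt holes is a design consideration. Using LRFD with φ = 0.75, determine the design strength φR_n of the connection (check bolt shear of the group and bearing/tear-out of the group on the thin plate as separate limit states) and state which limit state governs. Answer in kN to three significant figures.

Bolt shear: A_b = π·24²/4 = 452.4 mm²; R_n = 469 × 452.4 × 6 × 2 / 1000 = 2546 kN → 0.75 × 2546 = 1910 kN.
Bearing (1.2 l_c t F_u ≤ 2.4 d t F_u): upper limit = 2.4·24·16·450 / 1000 = 414.7 kN.
  Edge l_c = 55 − 27/2 = 41.5 → r_n = 358.6 kN; interior l_c = 95 − 27 = 68 → r_n = 414.7 kN.
  R_n,bearing = 2·358.6 + 4·414.7 = 2376 kN → 0.75 × 2376 = 1780 kN.
Bearing governs: 1780 kN.

1780 kN (bearing governs)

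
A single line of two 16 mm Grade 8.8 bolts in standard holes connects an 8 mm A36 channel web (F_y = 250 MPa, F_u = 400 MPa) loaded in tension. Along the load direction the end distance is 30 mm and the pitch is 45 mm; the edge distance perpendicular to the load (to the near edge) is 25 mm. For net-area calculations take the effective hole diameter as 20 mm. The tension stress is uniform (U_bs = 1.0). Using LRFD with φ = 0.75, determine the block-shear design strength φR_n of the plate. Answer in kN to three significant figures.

101 kN

Shear plane L_v = 30 + 1·45 = 75 mm; A_gv = 75 × 8 = 600 mm².
A_nv = (75 − 1.5·20) × 8 = 360 mm².
A_nt = (25 − 0.5·20) × 8 = 120 mm².
0.6 F_u A_nv = 86.4 kN; 0.6 F_y A_gv = 90 kN → shear rupture governs the shear term.
R_n = 86.4 + 1.0 × 400 × 120 / 1000 = 134.4 kN.
Design strength φR_n = 0.75 × 134.4 = 101 kN.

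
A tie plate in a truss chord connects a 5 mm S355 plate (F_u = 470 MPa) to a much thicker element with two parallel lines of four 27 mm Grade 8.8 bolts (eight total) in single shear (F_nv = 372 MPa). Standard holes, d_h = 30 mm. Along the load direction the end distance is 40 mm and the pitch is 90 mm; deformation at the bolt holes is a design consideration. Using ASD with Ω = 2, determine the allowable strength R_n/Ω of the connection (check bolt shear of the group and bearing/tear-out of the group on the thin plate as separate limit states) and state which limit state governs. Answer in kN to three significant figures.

Bolt shear: A_b = π·27²/4 = 572.6 mm²; R_n = 372 × 572.6 × 8 × 1 / 1000 = 1704 kN → 1704 / 2 = 852 kN.
Bearing (1.2 l_c t F_u ≤ 2.4 d t F_u): upper limit = 2.4·27·5·470 / 1000 = 152.3 kN.
  Edge l_c = 40 − 30/2 = 25 → r_n = 70.5 kN; interior l_c = 90 − 30 = 60 → r_n = 152.3 kN.
  R_n,bearing = 2·70.5 + 6·152.3 = 1055 kN → 1055 / 2 = 527 kN.
Bearing governs: 527 kN.

527 kN (bearing governs)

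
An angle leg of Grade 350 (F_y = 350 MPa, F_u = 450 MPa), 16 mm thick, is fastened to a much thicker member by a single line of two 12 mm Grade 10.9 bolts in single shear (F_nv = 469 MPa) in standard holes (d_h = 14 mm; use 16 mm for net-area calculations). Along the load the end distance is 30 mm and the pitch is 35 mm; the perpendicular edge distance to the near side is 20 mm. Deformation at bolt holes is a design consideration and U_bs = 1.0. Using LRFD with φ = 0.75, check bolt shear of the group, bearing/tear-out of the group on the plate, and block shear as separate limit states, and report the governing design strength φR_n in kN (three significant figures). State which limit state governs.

Bolt shear: A_b = π·12²/4 = 113.1 mm²; R_n = 469 × 113.1 × 2 × 1 / 1000 = 106.1 kN → 0.75 × 106.1 = 79.6 kN.
Bearing: edge l_c = 23, r_n = 198.7 kN; interior l_c = 21, r_n = 181.4 kN; R_n = 198.7 + 1·181.4 = 380.2 kN → 285 kN.
Block shear: A_gv = 1040, A_nv = 656, A_nt = 192 mm²; R_n = min(0.6F_uA_nv, 0.6F_yA_gv) + U_bs·F_u·A_nt = 263.5 kN → 198 kN.
Bolt shear governs: 79.6 kN.

79.6 kN (bolt shear governs)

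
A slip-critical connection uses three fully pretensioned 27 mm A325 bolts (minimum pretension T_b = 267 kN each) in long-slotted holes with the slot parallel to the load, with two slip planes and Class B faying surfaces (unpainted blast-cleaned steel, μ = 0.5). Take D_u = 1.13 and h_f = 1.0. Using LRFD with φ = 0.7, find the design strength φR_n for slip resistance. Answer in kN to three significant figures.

634 kN

R_n = μ · D_u · h_f · T_b · n_s · n_b = 0.5 × 1.13 × 1.0 × 267 × 2 × 3 = 905.1 kN.
Design strength φR_n = 0.7 × 905.1 = 634 kN.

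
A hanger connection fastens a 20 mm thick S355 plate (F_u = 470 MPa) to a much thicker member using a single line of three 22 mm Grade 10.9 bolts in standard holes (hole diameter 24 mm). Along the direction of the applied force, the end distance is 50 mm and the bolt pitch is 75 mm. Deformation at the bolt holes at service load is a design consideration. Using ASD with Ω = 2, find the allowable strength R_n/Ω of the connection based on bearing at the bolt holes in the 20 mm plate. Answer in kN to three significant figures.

Per bolt r_n = 1.2 l_c t F_u ≤ 2.4 d t F_u; upper limit = 2.4 × 22 × 20 × 470 / 1000 = 496.3 kN.
Edge bolt: l_c = 50 − 24/2 = 38 mm → 1.2 × 38 × 20 × 470 / 1000 = 428.6 → r_n = 428.6 kN.
Interior bolts: l_c = 75 − 24 = 51 mm → 1.2 × 51 × 20 × 470 / 1000 = 575.3 → r_n = 496.3 kN.
R_n = 1 × 428.6 + 2 × 496.3 = 1421 kN.
Allowable strength R_n/Ω = 1421 / 2 = 711 kN.

711 kN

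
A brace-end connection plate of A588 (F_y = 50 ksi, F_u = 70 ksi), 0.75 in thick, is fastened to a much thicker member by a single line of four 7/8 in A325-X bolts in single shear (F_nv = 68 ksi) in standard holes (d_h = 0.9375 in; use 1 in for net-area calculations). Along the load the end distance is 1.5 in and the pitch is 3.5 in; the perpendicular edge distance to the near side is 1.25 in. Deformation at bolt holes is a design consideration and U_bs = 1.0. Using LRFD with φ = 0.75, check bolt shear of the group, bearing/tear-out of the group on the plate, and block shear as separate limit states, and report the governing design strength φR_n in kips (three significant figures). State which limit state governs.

123 kips (bolt shear governs)

Bolt shear: A_b = π·0.875²/4 = 0.6013 in²; R_n = 68 × 0.6013 × 4 × 1 = 163.6 kips → 0.75 × 163.6 = 123 kips.
Bearing: edge l_c = 1.031, r_n = 64.97 kips; interior l_c = 2.562, r_n = 110.3 kips; R_n = 64.97 + 3·110.3 = 395.7 kips → 297 kips.
Block shear: A_gv = 9, A_nv = 6.375, A_nt = 0.5625 in²; R_n = min(0.6F_uA_nv, 0.6F_yA_gv) + U_bs·F_u·A_nt = 307.1 kips → 230 kips.
Bolt shear governs: 123 kips.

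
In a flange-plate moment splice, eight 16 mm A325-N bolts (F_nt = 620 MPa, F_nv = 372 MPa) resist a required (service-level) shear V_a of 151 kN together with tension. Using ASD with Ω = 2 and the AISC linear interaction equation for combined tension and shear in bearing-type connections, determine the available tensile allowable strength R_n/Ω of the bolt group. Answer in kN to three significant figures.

397 kN

A_b = π·16²/4 = 201.1 mm²; f_rv = 151 × 1000 / (8 × 201.1) = 93.88 MPa.
F'_nt = 1.3 F_nt − (Ω F_nt / F_nv) f_rv = 1.3·620 − (2·620/372)·93.88 = 493.1 MPa, capped at F_nt → F'_nt = 493.1 MPa.
R_n = F'_nt · A_b · n = 493.1 × 201.1 × 8 / 1000 = 793.1 kN.
Allowable strength R_n/Ω = 793.1 / 2 = 397 kN.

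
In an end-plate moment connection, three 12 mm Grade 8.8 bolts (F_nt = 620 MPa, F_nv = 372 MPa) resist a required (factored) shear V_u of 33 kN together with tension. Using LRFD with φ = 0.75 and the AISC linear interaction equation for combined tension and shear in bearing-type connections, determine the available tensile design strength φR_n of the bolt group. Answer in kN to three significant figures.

A_b = π·12²/4 = 113.1 mm²; f_rv = 33 × 1000 / (3 × 113.1) = 97.26 MPa.
F'_nt = 1.3 F_nt − (F_nt / φF_nv) f_rv = 1.3·620 − (620/(0.75·372))·97.26 = 589.9 MPa, capped at F_nt → F'_nt = 589.9 MPa.
R_n = F'_nt · A_b · n = 589.9 × 113.1 × 3 / 1000 = 200.1 kN.
Design strength φR_n = 0.75 × 200.1 = 150 kN.

150 kN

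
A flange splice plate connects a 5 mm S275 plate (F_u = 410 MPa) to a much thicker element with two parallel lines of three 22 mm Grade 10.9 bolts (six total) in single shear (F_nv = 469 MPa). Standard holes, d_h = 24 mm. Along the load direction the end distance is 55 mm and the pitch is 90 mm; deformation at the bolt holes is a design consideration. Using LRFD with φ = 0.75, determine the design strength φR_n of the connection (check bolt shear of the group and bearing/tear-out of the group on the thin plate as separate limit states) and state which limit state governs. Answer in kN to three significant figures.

Bolt shear: A_b = π·22²/4 = 380.1 mm²; R_n = 469 × 380.1 × 6 × 1 / 1000 = 1070 kN → 0.75 × 1070 = 802 kN.
Bearing (1.2 l_c t F_u ≤ 2.4 d t F_u): upper limit = 2.4·22·5·410 / 1000 = 108.2 kN.
  Edge l_c = 55 − 24/2 = 43 → r_n = 105.8 kN; interior l_c = 90 − 24 = 66 → r_n = 108.2 kN.
  R_n,bearing = 2·105.8 + 4·108.2 = 644.5 kN → 0.75 × 644.5 = 483 kN.
Bearing governs: 483 kN.

483 kN (bearing governs)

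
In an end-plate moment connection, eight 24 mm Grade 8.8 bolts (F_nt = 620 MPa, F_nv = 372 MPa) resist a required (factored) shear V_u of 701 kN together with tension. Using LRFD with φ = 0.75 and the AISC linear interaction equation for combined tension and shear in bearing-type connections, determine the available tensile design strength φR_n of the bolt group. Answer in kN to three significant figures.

1020 kN

A_b = π·24²/4 = 452.4 mm²; f_rv = 701 × 1000 / (8 × 452.4) = 193.7 MPa.
F'_nt = 1.3 F_nt − (F_nt / φF_nv) f_rv = 1.3·620 − (620/(0.75·372))·193.7 = 375.6 MPa, capped at F_nt → F'_nt = 375.6 MPa.
R_n = F'_nt · A_b · n = 375.6 × 452.4 × 8 / 1000 = 1359 kN.
Design strength φR_n = 0.75 × 1359 = 1020 kN.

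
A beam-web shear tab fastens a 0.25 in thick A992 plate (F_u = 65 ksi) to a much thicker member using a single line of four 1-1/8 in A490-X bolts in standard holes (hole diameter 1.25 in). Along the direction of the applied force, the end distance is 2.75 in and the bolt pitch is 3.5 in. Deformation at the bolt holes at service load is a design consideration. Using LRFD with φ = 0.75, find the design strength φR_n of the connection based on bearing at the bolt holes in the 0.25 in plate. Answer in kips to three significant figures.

130 kips

Per bolt r_n = 1.2 l_c t F_u ≤ 2.4 d t F_u; upper limit = 2.4 × 1.125 × 0.25 × 65 = 43.87 kips.
Edge bolt: l_c = 2.75 − 1.25/2 = 2.125 in → 1.2 × 2.125 × 0.25 × 65 = 41.44 → r_n = 41.44 kips.
Interior bolts: l_c = 3.5 − 1.25 = 2.25 in → 1.2 × 2.25 × 0.25 × 65 = 43.87 → r_n = 43.87 kips.
R_n = 1 × 41.44 + 3 × 43.87 = 173.1 kips.
Design strength φR_n = 0.75 × 173.1 = 130 kips.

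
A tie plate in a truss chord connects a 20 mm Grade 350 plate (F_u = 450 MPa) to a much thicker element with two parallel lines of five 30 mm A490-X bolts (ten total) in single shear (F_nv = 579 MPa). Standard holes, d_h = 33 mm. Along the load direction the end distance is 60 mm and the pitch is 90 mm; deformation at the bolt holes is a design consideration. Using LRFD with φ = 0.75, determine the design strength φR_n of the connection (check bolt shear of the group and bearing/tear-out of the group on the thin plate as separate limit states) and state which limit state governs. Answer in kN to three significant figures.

Bolt shear: A_b = π·30²/4 = 706.9 mm²; R_n = 579 × 706.9 × 10 × 1 / 1000 = 4093 kN → 0.75 × 4093 = 3070 kN.
Bearing (1.2 l_c t F_u ≤ 2.4 d t F_u): upper limit = 2.4·30·20·450 / 1000 = 648 kN.
  Edge l_c = 60 − 33/2 = 43.5 → r_n = 469.8 kN; interior l_c = 90 − 33 = 57 → r_n = 615.6 kN.
  R_n,bearing = 2·469.8 + 8·615.6 = 5864 kN → 0.75 × 5864 = 4400 kN.
Bolt shear governs: 3070 kN.

3070 kN (bolt shear governs)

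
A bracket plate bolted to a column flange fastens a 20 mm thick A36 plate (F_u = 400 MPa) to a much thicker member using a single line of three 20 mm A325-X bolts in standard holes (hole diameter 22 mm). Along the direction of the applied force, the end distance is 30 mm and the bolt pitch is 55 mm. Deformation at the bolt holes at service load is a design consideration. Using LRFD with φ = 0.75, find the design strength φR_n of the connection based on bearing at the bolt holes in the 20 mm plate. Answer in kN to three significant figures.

Per bolt r_n = 1.2 l_c t F_u ≤ 2.4 d t F_u; upper limit = 2.4 × 20 × 20 × 400 / 1000 = 384 kN.
Edge bolt: l_c = 30 − 22/2 = 19 mm → 1.2 × 19 × 20 × 400 / 1000 = 182.4 → r_n = 182.4 kN.
Interior bolts: l_c = 55 − 22 = 33 mm → 1.2 × 33 × 20 × 400 / 1000 = 316.8 → r_n = 316.8 kN.
R_n = 1 × 182.4 + 2 × 316.8 = 816 kN.
Design strength φR_n = 0.75 × 816 = 612 kN.

612 kN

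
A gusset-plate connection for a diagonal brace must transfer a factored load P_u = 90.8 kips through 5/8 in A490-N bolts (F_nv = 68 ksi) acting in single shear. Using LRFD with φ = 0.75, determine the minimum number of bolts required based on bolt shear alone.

6 bolts

A_b = π·0.625²/4 = 0.3068 in².
Per-bolt design strength φR_n = 0.75 × 68 × 0.3068 × 1 = 15.65 kips.
n ≥ 90.8 / 15.65 = 5.803 → use 6 bolts.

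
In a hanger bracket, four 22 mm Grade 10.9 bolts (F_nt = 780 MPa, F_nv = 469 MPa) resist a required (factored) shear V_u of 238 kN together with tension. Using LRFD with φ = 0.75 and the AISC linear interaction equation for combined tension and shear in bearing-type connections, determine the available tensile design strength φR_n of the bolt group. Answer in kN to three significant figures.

A_b = π·22²/4 = 380.1 mm²; f_rv = 238 × 1000 / (4 × 380.1) = 156.5 MPa.
F'_nt = 1.3 F_nt − (F_nt / φF_nv) f_rv = 1.3·780 − (780/(0.75·469))·156.5 = 666.9 MPa, capped at F_nt → F'_nt = 666.9 MPa.
R_n = F'_nt · A_b · n = 666.9 × 380.1 × 4 / 1000 = 1014 kN.
Design strength φR_n = 0.75 × 1014 = 761 kN.

761 kN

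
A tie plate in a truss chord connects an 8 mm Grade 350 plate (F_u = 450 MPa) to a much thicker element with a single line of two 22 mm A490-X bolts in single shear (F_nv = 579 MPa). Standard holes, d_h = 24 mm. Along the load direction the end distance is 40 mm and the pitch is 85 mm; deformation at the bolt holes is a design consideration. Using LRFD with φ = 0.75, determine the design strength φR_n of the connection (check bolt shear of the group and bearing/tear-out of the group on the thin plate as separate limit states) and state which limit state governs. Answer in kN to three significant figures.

233 kN (bearing governs)

Bolt shear: A_b = π·22²/4 = 380.1 mm²; R_n = 579 × 380.1 × 2 × 1 / 1000 = 440.2 kN → 0.75 × 440.2 = 330 kN.
Bearing (1.2 l_c t F_u ≤ 2.4 d t F_u): upper limit = 2.4·22·8·450 / 1000 = 190.1 kN.
  Edge l_c = 40 − 24/2 = 28 → r_n = 121 kN; interior l_c = 85 − 24 = 61 → r_n = 190.1 kN.
  R_n,bearing = 1·121 + 1·190.1 = 311 kN → 0.75 × 311 = 233 kN.
Bearing governs: 233 kN.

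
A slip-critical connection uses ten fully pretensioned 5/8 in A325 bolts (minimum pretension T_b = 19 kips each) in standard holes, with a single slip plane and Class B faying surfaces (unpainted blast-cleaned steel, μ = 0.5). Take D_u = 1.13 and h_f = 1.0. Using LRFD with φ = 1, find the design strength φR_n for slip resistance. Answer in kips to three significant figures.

R_n = μ · D_u · h_f · T_b · n_s · n_b = 0.5 × 1.13 × 1.0 × 19 × 1 × 10 = 107.3 kips.
Design strength φR_n = 1 × 107.3 = 107 kips.

107 kips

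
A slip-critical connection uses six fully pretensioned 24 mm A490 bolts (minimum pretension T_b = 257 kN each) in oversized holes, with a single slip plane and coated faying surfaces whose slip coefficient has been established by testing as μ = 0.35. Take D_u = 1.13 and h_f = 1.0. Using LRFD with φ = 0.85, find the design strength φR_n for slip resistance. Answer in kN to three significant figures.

R_n = μ · D_u · h_f · T_b · n_s · n_b = 0.35 × 1.13 × 1.0 × 257 × 1 × 6 = 609.9 kN.
Design strength φR_n = 0.85 × 609.9 = 518 kN.

518 kN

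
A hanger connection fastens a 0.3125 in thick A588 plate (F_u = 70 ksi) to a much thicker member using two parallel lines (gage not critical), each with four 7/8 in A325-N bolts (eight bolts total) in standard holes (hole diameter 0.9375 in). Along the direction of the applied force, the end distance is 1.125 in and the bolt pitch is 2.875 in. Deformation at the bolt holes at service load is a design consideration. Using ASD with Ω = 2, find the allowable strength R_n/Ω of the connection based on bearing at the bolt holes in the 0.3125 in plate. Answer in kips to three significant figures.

Per bolt r_n = 1.2 l_c t F_u ≤ 2.4 d t F_u; upper limit = 2.4 × 0.875 × 0.3125 × 70 = 45.94 kips.
Edge bolt: l_c = 1.125 − 0.9375/2 = 0.6562 in → 1.2 × 0.6562 × 0.3125 × 70 = 17.23 → r_n = 17.23 kips.
Interior bolts: l_c = 2.875 − 0.9375 = 1.938 in → 1.2 × 1.938 × 0.3125 × 70 = 50.86 → r_n = 45.94 kips.
R_n = 2 × 17.23 + 6 × 45.94 = 310.1 kips.
Allowable strength R_n/Ω = 310.1 / 2 = 155 kips.

155 kips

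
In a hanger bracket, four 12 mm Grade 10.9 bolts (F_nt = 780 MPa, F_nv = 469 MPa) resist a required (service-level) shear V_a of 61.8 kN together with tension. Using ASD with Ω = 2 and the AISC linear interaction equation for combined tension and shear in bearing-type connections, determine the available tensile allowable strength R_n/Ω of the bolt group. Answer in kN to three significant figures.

127 kN

A_b = π·12²/4 = 113.1 mm²; f_rv = 61.8 × 1000 / (4 × 113.1) = 136.6 MPa.
F'_nt = 1.3 F_nt − (Ω F_nt / F_nv) f_rv = 1.3·780 − (2·780/469)·136.6 = 559.6 MPa, capped at F_nt → F'_nt = 559.6 MPa.
R_n = F'_nt · A_b · n = 559.6 × 113.1 × 4 / 1000 = 253.2 kN.
Allowable strength R_n/Ω = 253.2 / 2 = 127 kN.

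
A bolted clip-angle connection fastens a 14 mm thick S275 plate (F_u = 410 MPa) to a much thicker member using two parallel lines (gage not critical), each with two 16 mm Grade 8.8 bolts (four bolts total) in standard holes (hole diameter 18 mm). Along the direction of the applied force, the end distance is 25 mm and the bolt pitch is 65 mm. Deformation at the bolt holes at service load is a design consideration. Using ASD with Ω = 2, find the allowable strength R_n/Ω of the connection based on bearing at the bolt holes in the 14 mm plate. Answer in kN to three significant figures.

331 kN

Per bolt r_n = 1.2 l_c t F_u ≤ 2.4 d t F_u; upper limit = 2.4 × 16 × 14 × 410 / 1000 = 220.4 kN.
Edge bolt: l_c = 25 − 18/2 = 16 mm → 1.2 × 16 × 14 × 410 / 1000 = 110.2 → r_n = 110.2 kN.
Interior bolts: l_c = 65 − 18 = 47 mm → 1.2 × 47 × 14 × 410 / 1000 = 323.7 → r_n = 220.4 kN.
R_n = 2 × 110.2 + 2 × 220.4 = 661.2 kN.
Allowable strength R_n/Ω = 661.2 / 2 = 331 kN.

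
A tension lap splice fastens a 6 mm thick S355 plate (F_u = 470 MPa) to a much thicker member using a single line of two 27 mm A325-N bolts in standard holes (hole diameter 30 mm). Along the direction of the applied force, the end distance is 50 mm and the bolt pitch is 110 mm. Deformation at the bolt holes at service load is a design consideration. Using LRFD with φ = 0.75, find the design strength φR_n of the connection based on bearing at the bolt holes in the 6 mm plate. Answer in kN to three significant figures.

Per bolt r_n = 1.2 l_c t F_u ≤ 2.4 d t F_u; upper limit = 2.4 × 27 × 6 × 470 / 1000 = 182.7 kN.
Edge bolt: l_c = 50 − 30/2 = 35 mm → 1.2 × 35 × 6 × 470 / 1000 = 118.4 → r_n = 118.4 kN.
Interior bolts: l_c = 110 − 30 = 80 mm → 1.2 × 80 × 6 × 470 / 1000 = 270.7 → r_n = 182.7 kN.
R_n = 1 × 118.4 + 1 × 182.7 = 301.2 kN.
Design strength φR_n = 0.75 × 301.2 = 226 kN.

226 kN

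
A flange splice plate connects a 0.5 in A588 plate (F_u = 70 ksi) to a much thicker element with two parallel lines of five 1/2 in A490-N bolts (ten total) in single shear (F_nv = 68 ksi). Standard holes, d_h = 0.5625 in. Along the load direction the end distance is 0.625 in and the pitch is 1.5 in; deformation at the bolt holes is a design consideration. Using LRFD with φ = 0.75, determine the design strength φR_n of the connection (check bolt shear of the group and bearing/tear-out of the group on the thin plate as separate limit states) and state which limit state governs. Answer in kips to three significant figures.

Bolt shear: A_b = π·0.5²/4 = 0.1963 in²; R_n = 68 × 0.1963 × 10 × 1 = 133.5 kips → 0.75 × 133.5 = 100 kips.
Bearing (1.2 l_c t F_u ≤ 2.4 d t F_u): upper limit = 2.4·0.5·0.5·70 = 42 kips.
  Edge l_c = 0.625 − 0.5625/2 = 0.3438 → r_n = 14.44 kips; interior l_c = 1.5 − 0.5625 = 0.9375 → r_n = 39.38 kips.
  R_n,bearing = 2·14.44 + 8·39.38 = 343.9 kips → 0.75 × 343.9 = 258 kips.
Bolt shear governs: 100 kips.

100 kips (bolt shear governs)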